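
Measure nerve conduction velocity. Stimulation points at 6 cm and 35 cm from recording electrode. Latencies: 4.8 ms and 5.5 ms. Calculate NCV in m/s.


Distance = (35 - 6) / 100 = 0.29 m
dt = (5.5 - 4.8) / 1000 = 7.0000e-04 s
NCV = dist / dt = 414.3 m/s


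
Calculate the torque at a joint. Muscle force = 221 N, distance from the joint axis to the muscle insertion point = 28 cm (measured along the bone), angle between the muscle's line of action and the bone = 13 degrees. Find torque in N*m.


Torque = F * d * sin(theta)   (moment arm = d*sin(theta))
d = 28 cm = 0.28 m
Torque = 221 * 0.28 * sin(13)
Torque = 13.92 N*m


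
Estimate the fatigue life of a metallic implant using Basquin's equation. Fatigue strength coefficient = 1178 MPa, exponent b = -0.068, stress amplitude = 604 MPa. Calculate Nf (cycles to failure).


sigma_a = sigma_f' * (2Nf)^b
2Nf = (sigma_a/sigma_f')^(1/b)
2Nf = (604/1178)^(1/-0.068)
2Nf = 18462.873
Nf = 9231


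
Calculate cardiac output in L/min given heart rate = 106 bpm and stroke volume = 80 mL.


CO = HR * SV
CO = 106 * 80 / 1000
CO = 8.48 L/min


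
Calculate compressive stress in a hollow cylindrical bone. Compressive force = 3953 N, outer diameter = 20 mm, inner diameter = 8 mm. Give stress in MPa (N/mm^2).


A = pi*(r_o^2 - r_i^2)
r_o = 10 mm, r_i = 4 mm
A = 263.894 mm^2
sigma = F/A = 3953 / 263.894
sigma = 14.98 MPa


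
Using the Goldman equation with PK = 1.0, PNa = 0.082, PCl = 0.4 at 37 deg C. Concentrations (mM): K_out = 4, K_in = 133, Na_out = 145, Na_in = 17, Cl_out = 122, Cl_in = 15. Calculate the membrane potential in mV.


Vm = (RT/F)*ln((PK*Ko + PNa*Nao + PCl*Cli)/(PK*Ki + PNa*Nai + PCl*Clo))
Numer = 21.89, Denom = 183.194
Vm = -56.78 mV


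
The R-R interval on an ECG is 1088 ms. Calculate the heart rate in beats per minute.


HR = 60 / RR_interval(s)
RR = 1088 ms = 1.088 s
HR = 60 / 1.088 = 55.15 bpm


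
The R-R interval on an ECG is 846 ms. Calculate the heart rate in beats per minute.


HR = 60 / RR_interval(s)
RR = 846 ms = 0.846 s
HR = 60 / 0.846 = 70.92 bpm


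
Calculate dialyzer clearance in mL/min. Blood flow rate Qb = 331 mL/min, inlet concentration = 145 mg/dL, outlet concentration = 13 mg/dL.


K = Qb * (Cb_in - Cb_out) / Cb_in
K = 331 * (145 - 13) / 145
K = 301.3 mL/min


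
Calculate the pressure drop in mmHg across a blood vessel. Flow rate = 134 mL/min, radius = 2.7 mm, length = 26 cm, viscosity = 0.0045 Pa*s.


dP = 8*mu*L*Q / (pi*r^4)
Q = 134 mL/min = 2.23333e-06 m^3/s
dP = 125.206 Pa = 125.206 / 133.322 mmHg = 0.9391 mmHg


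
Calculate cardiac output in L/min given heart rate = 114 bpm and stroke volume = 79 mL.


CO = HR * SV
CO = 114 * 79 / 1000
CO = 9.006 L/min


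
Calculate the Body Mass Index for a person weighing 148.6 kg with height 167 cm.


BMI = weight / height^2
height = 167 cm = 1.67 m
BMI = 148.6 / 1.67^2
BMI = 53.28 kg/m^2


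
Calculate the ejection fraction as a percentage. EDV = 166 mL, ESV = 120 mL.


SV = EDV - ESV = 166 - 120 = 46 mL
EF = SV/EDV * 100 = 46/166 * 100
EF = 27.71%


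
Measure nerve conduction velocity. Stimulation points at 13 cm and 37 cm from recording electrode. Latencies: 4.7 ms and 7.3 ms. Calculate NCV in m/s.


Distance = (37 - 13) / 100 = 0.24 m
dt = (7.3 - 4.7) / 1000 = 0.0026 s
NCV = dist / dt = 92.31 m/s


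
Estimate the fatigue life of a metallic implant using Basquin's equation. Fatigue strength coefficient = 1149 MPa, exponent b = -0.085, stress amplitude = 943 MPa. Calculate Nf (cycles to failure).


sigma_a = sigma_f' * (2Nf)^b
2Nf = (sigma_a/sigma_f')^(1/b)
2Nf = (943/1149)^(1/-0.085)
2Nf = 10.221387
Nf = 5.111


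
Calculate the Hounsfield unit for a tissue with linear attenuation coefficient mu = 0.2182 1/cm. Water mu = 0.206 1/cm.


HU = ((mu_tissue - mu_water) / mu_water) * 1000
HU = ((0.2182 - 0.206) / 0.206) * 1000
HU = 59.22


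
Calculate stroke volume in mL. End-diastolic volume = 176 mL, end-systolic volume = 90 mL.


SV = EDV - ESV
SV = 176 - 90
SV = 86 mL


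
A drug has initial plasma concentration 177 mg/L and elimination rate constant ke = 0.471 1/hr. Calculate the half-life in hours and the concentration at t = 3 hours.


t_half = ln(2) / ke = 0.693147 / 0.471 = 1.472 hr
C(t) = C0 * exp(-ke*t) = 177 * exp(-0.471*3)
C(3) = 43.08 mg/L


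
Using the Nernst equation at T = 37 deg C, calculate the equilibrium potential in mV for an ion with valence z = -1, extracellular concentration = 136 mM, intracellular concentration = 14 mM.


E = (RT/(zF)) * ln(C_out/C_in)
T = 37 + 273.15 = 310.15 K
E = (8.314 * 310.15 / (-1 * 96485)) * ln(136/14)
E = -60.76 mV


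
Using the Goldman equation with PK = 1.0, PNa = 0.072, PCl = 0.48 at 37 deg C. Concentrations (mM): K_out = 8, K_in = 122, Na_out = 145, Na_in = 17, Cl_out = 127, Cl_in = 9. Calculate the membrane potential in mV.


Vm = (RT/F)*ln((PK*Ko + PNa*Nao + PCl*Cli)/(PK*Ki + PNa*Nai + PCl*Clo))
Numer = 22.76, Denom = 184.184
Vm = -55.88 mV


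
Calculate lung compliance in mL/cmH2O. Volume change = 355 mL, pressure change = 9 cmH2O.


C = dV / dP
C = 355 / 9
C = 39.44 mL/cmH2O


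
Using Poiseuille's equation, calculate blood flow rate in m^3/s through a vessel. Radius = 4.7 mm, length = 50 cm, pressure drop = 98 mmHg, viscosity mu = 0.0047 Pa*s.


Q = pi*r^4*dP / (8*mu*L)
r = 0.0047 m, L = 0.5 m
dP = 98 mmHg = 13065.556 Pa
Q = 0.001065 m^3/s


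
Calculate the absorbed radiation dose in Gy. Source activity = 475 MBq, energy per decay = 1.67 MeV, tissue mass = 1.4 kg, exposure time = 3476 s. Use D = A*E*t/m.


A = 475 MBq = 4.7500e+08 Bq
E = 1.67 MeV = 2.67534e-13 J
D = A*E*t/m = 4.7500e+08*2.67534e-13*3476/1.4
D = 0.3155 Gy


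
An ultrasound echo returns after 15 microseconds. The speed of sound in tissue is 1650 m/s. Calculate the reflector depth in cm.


depth = c * t / 2
t = 15 us = 1.5000e-05 s
depth = 1650 * 1.5000e-05 / 2
depth = 0.012375 m = 1.2375 cm


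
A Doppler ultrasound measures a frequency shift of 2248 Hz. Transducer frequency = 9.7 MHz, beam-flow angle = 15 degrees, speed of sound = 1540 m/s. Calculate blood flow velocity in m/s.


v = fd * c / (2 * f0 * cos(theta))
v = 2248 * 1540 / (2 * 9.7000e+06 * cos(15))
v = 0.1847 m/s


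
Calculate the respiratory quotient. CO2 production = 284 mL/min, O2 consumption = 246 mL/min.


RQ = VCO2 / VO2
RQ = 284 / 246
RQ = 1.154


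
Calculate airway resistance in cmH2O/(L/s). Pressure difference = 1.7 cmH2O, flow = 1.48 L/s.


R = dP / flow
R = 1.7 / 1.48
R = 1.149 cmH2O/(L/s)


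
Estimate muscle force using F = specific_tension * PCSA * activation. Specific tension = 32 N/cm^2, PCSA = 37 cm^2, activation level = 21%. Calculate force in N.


F = sigma * PCSA * activation
F = 32 * 37 * 0.21
F = 248.6 N


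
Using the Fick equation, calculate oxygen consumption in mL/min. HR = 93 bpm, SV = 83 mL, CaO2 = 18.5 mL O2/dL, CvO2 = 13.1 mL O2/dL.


CO = HR*SV = 93*83/1000 = 7.719 L/min
a-v O2 diff = 18.5 - 13.1 = 5.4 mL/dL
VO2 = CO * (CaO2-CvO2) * 10 dL/L
VO2 = 7.719 * 5.4 * 10
VO2 = 416.8 mL/min


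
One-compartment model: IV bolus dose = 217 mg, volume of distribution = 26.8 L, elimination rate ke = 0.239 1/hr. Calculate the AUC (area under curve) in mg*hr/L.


C0 = Dose/Vd = 217/26.8 = 8.09701 mg/L
AUC = C0/ke = 8.09701/0.239
AUC = 33.88 mg*hr/L


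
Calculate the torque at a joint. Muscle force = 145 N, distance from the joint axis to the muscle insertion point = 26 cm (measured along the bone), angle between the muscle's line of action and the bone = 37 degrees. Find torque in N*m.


Torque = F * d * sin(theta)   (moment arm = d*sin(theta))
d = 26 cm = 0.26 m
Torque = 145 * 0.26 * sin(37)
Torque = 22.69 N*m


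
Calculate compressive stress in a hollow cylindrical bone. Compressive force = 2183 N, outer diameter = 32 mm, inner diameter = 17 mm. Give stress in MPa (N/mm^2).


A = pi*(r_o^2 - r_i^2)
r_o = 16 mm, r_i = 8.5 mm
A = 577.268 mm^2
sigma = F/A = 2183 / 577.268
sigma = 3.782 MPa


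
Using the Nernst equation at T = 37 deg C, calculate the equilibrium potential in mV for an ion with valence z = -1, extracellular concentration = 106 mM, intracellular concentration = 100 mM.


E = (RT/(zF)) * ln(C_out/C_in)
T = 37 + 273.15 = 310.15 K
E = (8.314 * 310.15 / (-1 * 96485)) * ln(106/100)
E = -1.557 mV


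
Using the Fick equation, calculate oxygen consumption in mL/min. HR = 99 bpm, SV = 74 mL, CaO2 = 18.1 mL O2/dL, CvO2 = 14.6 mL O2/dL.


CO = HR*SV = 99*74/1000 = 7.326 L/min
a-v O2 diff = 18.1 - 14.6 = 3.5 mL/dL
VO2 = CO * (CaO2-CvO2) * 10 dL/L
VO2 = 7.326 * 3.5 * 10
VO2 = 256.4 mL/min


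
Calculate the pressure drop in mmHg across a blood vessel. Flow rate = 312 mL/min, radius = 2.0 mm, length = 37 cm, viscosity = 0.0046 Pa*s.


dP = 8*mu*L*Q / (pi*r^4)
Q = 312 mL/min = 5.2e-06 m^3/s
dP = 1408.58 Pa = 1408.58 / 133.322 mmHg = 10.57 mmHg


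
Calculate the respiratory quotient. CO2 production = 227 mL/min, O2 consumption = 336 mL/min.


RQ = VCO2 / VO2
RQ = 227 / 336
RQ = 0.6756


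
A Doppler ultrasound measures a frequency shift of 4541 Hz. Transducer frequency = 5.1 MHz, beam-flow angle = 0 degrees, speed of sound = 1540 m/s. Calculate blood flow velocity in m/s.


v = fd * c / (2 * f0 * cos(theta))
v = 4541 * 1540 / (2 * 5.1000e+06 * cos(0))
v = 0.6856 m/s


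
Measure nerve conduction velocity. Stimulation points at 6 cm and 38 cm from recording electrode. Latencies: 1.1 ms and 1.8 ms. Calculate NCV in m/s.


Distance = (38 - 6) / 100 = 0.32 m
dt = (1.8 - 1.1) / 1000 = 7.0000e-04 s
NCV = dist / dt = 457.1 m/s


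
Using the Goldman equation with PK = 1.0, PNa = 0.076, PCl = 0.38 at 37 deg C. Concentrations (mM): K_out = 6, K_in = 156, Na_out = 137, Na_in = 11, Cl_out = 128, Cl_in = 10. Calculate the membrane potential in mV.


Vm = (RT/F)*ln((PK*Ko + PNa*Nao + PCl*Cli)/(PK*Ki + PNa*Nai + PCl*Clo))
Numer = 20.212, Denom = 205.476
Vm = -61.98 mV


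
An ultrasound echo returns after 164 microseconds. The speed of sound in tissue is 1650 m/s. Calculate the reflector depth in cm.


depth = c * t / 2
t = 164 us = 1.6400e-04 s
depth = 1650 * 1.6400e-04 / 2
depth = 0.1353 m = 13.53 cm


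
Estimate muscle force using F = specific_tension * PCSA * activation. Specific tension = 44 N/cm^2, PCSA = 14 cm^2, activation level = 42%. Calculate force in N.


F = sigma * PCSA * activation
F = 44 * 14 * 0.42
F = 258.7 N


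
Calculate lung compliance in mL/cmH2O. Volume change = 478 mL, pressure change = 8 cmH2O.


C = dV / dP
C = 478 / 8
C = 59.75 mL/cmH2O


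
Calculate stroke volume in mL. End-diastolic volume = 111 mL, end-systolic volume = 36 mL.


SV = EDV - ESV
SV = 111 - 36
SV = 75 mL


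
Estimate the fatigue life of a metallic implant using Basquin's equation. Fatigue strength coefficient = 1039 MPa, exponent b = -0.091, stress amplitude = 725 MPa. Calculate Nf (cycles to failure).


sigma_a = sigma_f' * (2Nf)^b
2Nf = (sigma_a/sigma_f')^(1/b)
2Nf = (725/1039)^(1/-0.091)
2Nf = 52.159764
Nf = 26.08


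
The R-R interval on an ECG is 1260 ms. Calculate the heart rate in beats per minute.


HR = 60 / RR_interval(s)
RR = 1260 ms = 1.26 s
HR = 60 / 1.26 = 47.62 bpm


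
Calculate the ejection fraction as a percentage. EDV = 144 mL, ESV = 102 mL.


SV = EDV - ESV = 144 - 102 = 42 mL
EF = SV/EDV * 100 = 42/144 * 100
EF = 29.17%


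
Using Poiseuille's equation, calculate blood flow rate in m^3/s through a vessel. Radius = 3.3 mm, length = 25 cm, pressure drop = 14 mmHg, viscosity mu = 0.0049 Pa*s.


Q = pi*r^4*dP / (8*mu*L)
r = 0.0033 m, L = 0.25 m
dP = 14 mmHg = 1866.508 Pa
Q = 7.0959e-05 m^3/s


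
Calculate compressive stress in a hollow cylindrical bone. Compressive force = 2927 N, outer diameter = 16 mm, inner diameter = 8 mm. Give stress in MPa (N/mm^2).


A = pi*(r_o^2 - r_i^2)
r_o = 8 mm, r_i = 4 mm
A = 150.796 mm^2
sigma = F/A = 2927 / 150.796
sigma = 19.41 MPa


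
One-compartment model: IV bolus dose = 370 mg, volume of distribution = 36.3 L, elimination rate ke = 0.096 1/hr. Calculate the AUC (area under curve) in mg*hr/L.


C0 = Dose/Vd = 370/36.3 = 10.1928 mg/L
AUC = C0/ke = 10.1928/0.096
AUC = 106.2 mg*hr/L


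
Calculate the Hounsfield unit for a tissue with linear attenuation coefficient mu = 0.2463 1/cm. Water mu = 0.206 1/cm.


HU = ((mu_tissue - mu_water) / mu_water) * 1000
HU = ((0.2463 - 0.206) / 0.206) * 1000
HU = 195.6


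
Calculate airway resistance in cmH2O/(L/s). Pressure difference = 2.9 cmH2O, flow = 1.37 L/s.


R = dP / flow
R = 2.9 / 1.37
R = 2.117 cmH2O/(L/s)


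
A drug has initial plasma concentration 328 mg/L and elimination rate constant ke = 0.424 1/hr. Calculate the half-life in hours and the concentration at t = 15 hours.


t_half = ln(2) / ke = 0.693147 / 0.424 = 1.635 hr
C(t) = C0 * exp(-ke*t) = 328 * exp(-0.424*15)
C(15) = 0.5672 mg/L


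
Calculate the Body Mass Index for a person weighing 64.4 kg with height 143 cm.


BMI = weight / height^2
height = 143 cm = 1.43 m
BMI = 64.4 / 1.43^2
BMI = 31.49 kg/m^2


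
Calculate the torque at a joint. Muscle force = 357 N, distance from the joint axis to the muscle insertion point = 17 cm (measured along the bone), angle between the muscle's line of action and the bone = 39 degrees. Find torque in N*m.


Torque = F * d * sin(theta)   (moment arm = d*sin(theta))
d = 17 cm = 0.17 m
Torque = 357 * 0.17 * sin(39)
Torque = 38.19 N*m


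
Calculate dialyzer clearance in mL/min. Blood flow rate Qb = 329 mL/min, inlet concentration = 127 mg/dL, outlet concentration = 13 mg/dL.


K = Qb * (Cb_in - Cb_out) / Cb_in
K = 329 * (127 - 13) / 127
K = 295.3 mL/min


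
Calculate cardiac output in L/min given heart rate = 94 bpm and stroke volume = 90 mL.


CO = HR * SV
CO = 94 * 90 / 1000
CO = 8.46 L/min


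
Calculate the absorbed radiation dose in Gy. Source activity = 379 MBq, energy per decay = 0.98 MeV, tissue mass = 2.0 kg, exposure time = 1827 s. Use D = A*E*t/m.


A = 379 MBq = 3.7900e+08 Bq
E = 0.98 MeV = 1.56996e-13 J
D = A*E*t/m = 3.7900e+08*1.56996e-13*1827/2.0
D = 0.05435 Gy


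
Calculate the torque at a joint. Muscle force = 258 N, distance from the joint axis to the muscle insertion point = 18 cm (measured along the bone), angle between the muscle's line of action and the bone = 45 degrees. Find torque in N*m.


Torque = F * d * sin(theta)   (moment arm = d*sin(theta))
d = 18 cm = 0.18 m
Torque = 258 * 0.18 * sin(45)
Torque = 32.84 N*m


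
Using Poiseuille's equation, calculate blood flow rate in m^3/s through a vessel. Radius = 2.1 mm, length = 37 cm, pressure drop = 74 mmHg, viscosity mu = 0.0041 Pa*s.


Q = pi*r^4*dP / (8*mu*L)
r = 0.0021 m, L = 0.37 m
dP = 74 mmHg = 9865.828 Pa
Q = 4.9669e-05 m^3/s


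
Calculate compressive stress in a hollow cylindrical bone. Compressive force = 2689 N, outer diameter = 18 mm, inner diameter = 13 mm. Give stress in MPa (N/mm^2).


A = pi*(r_o^2 - r_i^2)
r_o = 9 mm, r_i = 6.5 mm
A = 121.737 mm^2
sigma = F/A = 2689 / 121.737
sigma = 22.09 MPa


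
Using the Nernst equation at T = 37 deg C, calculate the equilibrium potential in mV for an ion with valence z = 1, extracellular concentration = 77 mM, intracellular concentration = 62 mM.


E = (RT/(zF)) * ln(C_out/C_in)
T = 37 + 273.15 = 310.15 K
E = (8.314 * 310.15 / (1 * 96485)) * ln(77/62)
E = 5.791 mV


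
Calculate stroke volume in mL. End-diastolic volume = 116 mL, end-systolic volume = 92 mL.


SV = EDV - ESV
SV = 116 - 92
SV = 24 mL


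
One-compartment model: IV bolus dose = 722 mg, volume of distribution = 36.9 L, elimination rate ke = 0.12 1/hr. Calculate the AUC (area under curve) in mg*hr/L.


C0 = Dose/Vd = 722/36.9 = 19.5664 mg/L
AUC = C0/ke = 19.5664/0.12
AUC = 163.1 mg*hr/L


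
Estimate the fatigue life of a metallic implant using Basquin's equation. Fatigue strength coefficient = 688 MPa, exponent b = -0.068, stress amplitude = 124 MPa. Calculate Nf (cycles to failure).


sigma_a = sigma_f' * (2Nf)^b
2Nf = (sigma_a/sigma_f')^(1/b)
2Nf = (124/688)^(1/-0.068)
2Nf = 8.7827136e+10
Nf = 4.3914e+10


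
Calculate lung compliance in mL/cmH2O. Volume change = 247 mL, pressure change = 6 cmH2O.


C = dV / dP
C = 247 / 6
C = 41.17 mL/cmH2O


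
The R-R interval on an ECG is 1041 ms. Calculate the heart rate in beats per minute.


HR = 60 / RR_interval(s)
RR = 1041 ms = 1.041 s
HR = 60 / 1.041 = 57.64 bpm


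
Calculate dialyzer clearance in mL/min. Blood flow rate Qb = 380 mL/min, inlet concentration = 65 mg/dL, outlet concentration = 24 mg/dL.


K = Qb * (Cb_in - Cb_out) / Cb_in
K = 380 * (65 - 24) / 65
K = 239.7 mL/min


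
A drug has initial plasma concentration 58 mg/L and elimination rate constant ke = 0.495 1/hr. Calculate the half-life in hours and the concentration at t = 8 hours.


t_half = ln(2) / ke = 0.693147 / 0.495 = 1.4 hr
C(t) = C0 * exp(-ke*t) = 58 * exp(-0.495*8)
C(8) = 1.106 mg/L


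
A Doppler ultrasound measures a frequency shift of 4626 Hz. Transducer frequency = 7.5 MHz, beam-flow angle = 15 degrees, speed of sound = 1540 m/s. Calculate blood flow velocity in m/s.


v = fd * c / (2 * f0 * cos(theta))
v = 4626 * 1540 / (2 * 7.5000e+06 * cos(15))
v = 0.4917 m/s


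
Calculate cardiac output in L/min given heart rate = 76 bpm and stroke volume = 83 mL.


CO = HR * SV
CO = 76 * 83 / 1000
CO = 6.308 L/min


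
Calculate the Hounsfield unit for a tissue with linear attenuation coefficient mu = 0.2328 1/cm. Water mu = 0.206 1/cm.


HU = ((mu_tissue - mu_water) / mu_water) * 1000
HU = ((0.2328 - 0.206) / 0.206) * 1000
HU = 130.1


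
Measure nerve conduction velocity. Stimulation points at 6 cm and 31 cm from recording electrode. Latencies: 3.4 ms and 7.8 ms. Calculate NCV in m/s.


Distance = (31 - 6) / 100 = 0.25 m
dt = (7.8 - 3.4) / 1000 = 0.0044 s
NCV = dist / dt = 56.82 m/s


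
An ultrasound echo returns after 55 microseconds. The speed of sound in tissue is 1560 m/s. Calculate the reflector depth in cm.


depth = c * t / 2
t = 55 us = 5.5000e-05 s
depth = 1560 * 5.5000e-05 / 2
depth = 0.0429 m = 4.29 cm


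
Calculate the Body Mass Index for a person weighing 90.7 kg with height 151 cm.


BMI = weight / height^2
height = 151 cm = 1.51 m
BMI = 90.7 / 1.51^2
BMI = 39.78 kg/m^2


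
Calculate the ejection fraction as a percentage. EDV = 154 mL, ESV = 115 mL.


SV = EDV - ESV = 154 - 115 = 39 mL
EF = SV/EDV * 100 = 39/154 * 100
EF = 25.32%


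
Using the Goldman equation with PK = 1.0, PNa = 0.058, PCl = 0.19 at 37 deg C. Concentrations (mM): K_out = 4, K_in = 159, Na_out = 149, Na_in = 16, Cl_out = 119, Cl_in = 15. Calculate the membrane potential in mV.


Vm = (RT/F)*ln((PK*Ko + PNa*Nao + PCl*Cli)/(PK*Ki + PNa*Nai + PCl*Clo))
Numer = 15.492, Denom = 182.538
Vm = -65.92 mV


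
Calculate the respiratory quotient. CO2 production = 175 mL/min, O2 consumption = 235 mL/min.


RQ = VCO2 / VO2
RQ = 175 / 235
RQ = 0.7447


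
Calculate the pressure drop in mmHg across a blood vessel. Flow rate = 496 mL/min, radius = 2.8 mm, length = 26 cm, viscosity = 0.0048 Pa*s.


dP = 8*mu*L*Q / (pi*r^4)
Q = 496 mL/min = 8.26667e-06 m^3/s
dP = 427.418 Pa = 427.418 / 133.322 mmHg = 3.206 mmHg


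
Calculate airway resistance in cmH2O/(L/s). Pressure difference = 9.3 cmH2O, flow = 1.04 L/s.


R = dP / flow
R = 9.3 / 1.04
R = 8.942 cmH2O/(L/s)


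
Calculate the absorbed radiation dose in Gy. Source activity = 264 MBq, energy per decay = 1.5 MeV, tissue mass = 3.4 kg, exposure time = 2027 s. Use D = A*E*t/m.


A = 264 MBq = 2.6400e+08 Bq
E = 1.5 MeV = 2.403e-13 J
D = A*E*t/m = 2.6400e+08*2.403e-13*2027/3.4
D = 0.03782 Gy


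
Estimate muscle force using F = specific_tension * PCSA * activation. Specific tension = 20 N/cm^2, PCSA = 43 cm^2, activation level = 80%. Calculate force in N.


F = sigma * PCSA * activation
F = 20 * 43 * 0.8
F = 688 N


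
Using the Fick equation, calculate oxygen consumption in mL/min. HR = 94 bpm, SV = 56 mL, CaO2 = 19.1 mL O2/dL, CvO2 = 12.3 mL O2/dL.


CO = HR*SV = 94*56/1000 = 5.264 L/min
a-v O2 diff = 19.1 - 12.3 = 6.8 mL/dL
VO2 = CO * (CaO2-CvO2) * 10 dL/L
VO2 = 5.264 * 6.8 * 10
VO2 = 358 mL/min


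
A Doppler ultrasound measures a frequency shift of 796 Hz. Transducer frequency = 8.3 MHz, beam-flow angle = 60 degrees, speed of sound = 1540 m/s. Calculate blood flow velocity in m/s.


v = fd * c / (2 * f0 * cos(theta))
v = 796 * 1540 / (2 * 8.3000e+06 * cos(60))
v = 0.1477 m/s


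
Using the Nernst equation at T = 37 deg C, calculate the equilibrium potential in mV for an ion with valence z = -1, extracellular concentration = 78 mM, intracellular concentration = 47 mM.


E = (RT/(zF)) * ln(C_out/C_in)
T = 37 + 273.15 = 310.15 K
E = (8.314 * 310.15 / (-1 * 96485)) * ln(78/47)
E = -13.54 mV


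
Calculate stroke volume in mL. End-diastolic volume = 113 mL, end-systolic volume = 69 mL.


SV = EDV - ESV
SV = 113 - 69
SV = 44 mL


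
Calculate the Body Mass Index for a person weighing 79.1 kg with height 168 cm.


BMI = weight / height^2
height = 168 cm = 1.68 m
BMI = 79.1 / 1.68^2
BMI = 28.03 kg/m^2


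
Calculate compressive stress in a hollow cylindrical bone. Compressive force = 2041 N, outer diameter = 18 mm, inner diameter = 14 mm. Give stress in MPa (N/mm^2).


A = pi*(r_o^2 - r_i^2)
r_o = 9 mm, r_i = 7 mm
A = 100.531 mm^2
sigma = F/A = 2041 / 100.531
sigma = 20.3 MPa


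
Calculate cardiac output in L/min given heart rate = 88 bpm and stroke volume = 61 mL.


CO = HR * SV
CO = 88 * 61 / 1000
CO = 5.368 L/min


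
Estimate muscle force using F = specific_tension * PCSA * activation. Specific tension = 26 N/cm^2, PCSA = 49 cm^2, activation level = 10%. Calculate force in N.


F = sigma * PCSA * activation
F = 26 * 49 * 0.1
F = 127.4 N


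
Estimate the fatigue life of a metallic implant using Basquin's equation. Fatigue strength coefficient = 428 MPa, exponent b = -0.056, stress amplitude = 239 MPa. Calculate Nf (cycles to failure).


sigma_a = sigma_f' * (2Nf)^b
2Nf = (sigma_a/sigma_f')^(1/b)
2Nf = (239/428)^(1/-0.056)
2Nf = 33012.333
Nf = 1.651e+04


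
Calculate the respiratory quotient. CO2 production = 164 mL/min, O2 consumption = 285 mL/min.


RQ = VCO2 / VO2
RQ = 164 / 285
RQ = 0.5754


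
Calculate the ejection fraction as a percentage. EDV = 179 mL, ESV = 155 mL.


SV = EDV - ESV = 179 - 155 = 24 mL
EF = SV/EDV * 100 = 24/179 * 100
EF = 13.41%


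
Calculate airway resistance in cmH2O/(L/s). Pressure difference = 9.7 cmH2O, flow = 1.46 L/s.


R = dP / flow
R = 9.7 / 1.46
R = 6.644 cmH2O/(L/s)


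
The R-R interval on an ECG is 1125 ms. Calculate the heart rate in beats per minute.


HR = 60 / RR_interval(s)
RR = 1125 ms = 1.125 s
HR = 60 / 1.125 = 53.33 bpm


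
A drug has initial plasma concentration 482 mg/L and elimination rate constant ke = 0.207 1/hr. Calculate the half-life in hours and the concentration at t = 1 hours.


t_half = ln(2) / ke = 0.693147 / 0.207 = 3.349 hr
C(t) = C0 * exp(-ke*t) = 482 * exp(-0.207*1)
C(1) = 391.9 mg/L


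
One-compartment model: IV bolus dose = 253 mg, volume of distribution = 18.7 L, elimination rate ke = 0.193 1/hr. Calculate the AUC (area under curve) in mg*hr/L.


C0 = Dose/Vd = 253/18.7 = 13.5294 mg/L
AUC = C0/ke = 13.5294/0.193
AUC = 70.1 mg*hr/L


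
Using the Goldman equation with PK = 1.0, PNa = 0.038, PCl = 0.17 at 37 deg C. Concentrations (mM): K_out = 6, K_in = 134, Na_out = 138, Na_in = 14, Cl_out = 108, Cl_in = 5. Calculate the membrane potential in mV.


Vm = (RT/F)*ln((PK*Ko + PNa*Nao + PCl*Cli)/(PK*Ki + PNa*Nai + PCl*Clo))
Numer = 12.094, Denom = 152.892
Vm = -67.8 mV


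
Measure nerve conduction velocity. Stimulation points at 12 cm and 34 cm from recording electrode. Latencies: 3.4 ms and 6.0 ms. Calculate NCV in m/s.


Distance = (34 - 12) / 100 = 0.22 m
dt = (6.0 - 3.4) / 1000 = 0.0026 s
NCV = dist / dt = 84.62 m/s


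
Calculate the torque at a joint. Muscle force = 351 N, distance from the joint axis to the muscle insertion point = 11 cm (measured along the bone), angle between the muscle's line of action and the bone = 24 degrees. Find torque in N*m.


Torque = F * d * sin(theta)   (moment arm = d*sin(theta))
d = 11 cm = 0.11 m
Torque = 351 * 0.11 * sin(24)
Torque = 15.7 N*m


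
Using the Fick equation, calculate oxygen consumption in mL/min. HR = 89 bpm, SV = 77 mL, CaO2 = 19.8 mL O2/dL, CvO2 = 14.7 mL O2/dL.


CO = HR*SV = 89*77/1000 = 6.853 L/min
a-v O2 diff = 19.8 - 14.7 = 5.1 mL/dL
VO2 = CO * (CaO2-CvO2) * 10 dL/L
VO2 = 6.853 * 5.1 * 10
VO2 = 349.5 mL/min


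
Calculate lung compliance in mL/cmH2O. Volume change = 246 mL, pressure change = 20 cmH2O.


C = dV / dP
C = 246 / 20
C = 12.3 mL/cmH2O


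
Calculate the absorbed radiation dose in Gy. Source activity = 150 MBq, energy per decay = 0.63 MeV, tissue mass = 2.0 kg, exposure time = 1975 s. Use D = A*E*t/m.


A = 150 MBq = 1.5000e+08 Bq
E = 0.63 MeV = 1.00926e-13 J
D = A*E*t/m = 1.5000e+08*1.00926e-13*1975/2.0
D = 0.01495 Gy


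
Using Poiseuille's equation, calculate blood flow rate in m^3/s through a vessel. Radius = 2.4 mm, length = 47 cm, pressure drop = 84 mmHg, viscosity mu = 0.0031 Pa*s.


Q = pi*r^4*dP / (8*mu*L)
r = 0.0024 m, L = 0.47 m
dP = 84 mmHg = 11199.048 Pa
Q = 1.0014e-04 m^3/s


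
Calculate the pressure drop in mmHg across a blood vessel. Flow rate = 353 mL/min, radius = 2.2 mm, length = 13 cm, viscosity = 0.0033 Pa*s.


dP = 8*mu*L*Q / (pi*r^4)
Q = 353 mL/min = 5.88333e-06 m^3/s
dP = 274.366 Pa = 274.366 / 133.322 mmHg = 2.058 mmHg


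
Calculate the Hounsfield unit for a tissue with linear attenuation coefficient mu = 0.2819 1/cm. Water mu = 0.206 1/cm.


HU = ((mu_tissue - mu_water) / mu_water) * 1000
HU = ((0.2819 - 0.206) / 0.206) * 1000
HU = 368.4


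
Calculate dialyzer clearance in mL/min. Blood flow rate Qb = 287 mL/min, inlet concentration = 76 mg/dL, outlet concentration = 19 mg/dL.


K = Qb * (Cb_in - Cb_out) / Cb_in
K = 287 * (76 - 19) / 76
K = 215.2 mL/min


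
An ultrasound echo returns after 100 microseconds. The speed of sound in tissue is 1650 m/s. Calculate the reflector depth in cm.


depth = c * t / 2
t = 100 us = 1.0000e-04 s
depth = 1650 * 1.0000e-04 / 2
depth = 0.0825 m = 8.25 cm


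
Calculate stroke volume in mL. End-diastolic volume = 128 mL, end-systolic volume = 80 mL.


SV = EDV - ESV
SV = 128 - 80
SV = 48 mL


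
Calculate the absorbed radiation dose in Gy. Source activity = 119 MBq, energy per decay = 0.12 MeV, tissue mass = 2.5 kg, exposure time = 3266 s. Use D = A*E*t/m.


A = 119 MBq = 1.1900e+08 Bq
E = 0.12 MeV = 1.9224e-14 J
D = A*E*t/m = 1.1900e+08*1.9224e-14*3266/2.5
D = 0.002989 Gy


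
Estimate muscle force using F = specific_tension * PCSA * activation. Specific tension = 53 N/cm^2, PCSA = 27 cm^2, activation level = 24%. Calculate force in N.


F = sigma * PCSA * activation
F = 53 * 27 * 0.24
F = 343.4 N


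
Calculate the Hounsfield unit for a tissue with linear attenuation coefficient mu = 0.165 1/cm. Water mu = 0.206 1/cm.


HU = ((mu_tissue - mu_water) / mu_water) * 1000
HU = ((0.165 - 0.206) / 0.206) * 1000
HU = -199


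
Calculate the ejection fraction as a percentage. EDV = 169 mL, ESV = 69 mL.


SV = EDV - ESV = 169 - 69 = 100 mL
EF = SV/EDV * 100 = 100/169 * 100
EF = 59.17%


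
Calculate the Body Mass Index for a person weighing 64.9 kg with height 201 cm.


BMI = weight / height^2
height = 201 cm = 2.01 m
BMI = 64.9 / 2.01^2
BMI = 16.06 kg/m^2


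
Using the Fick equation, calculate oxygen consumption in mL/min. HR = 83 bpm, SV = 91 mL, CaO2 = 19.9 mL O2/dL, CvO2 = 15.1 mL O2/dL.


CO = HR*SV = 83*91/1000 = 7.553 L/min
a-v O2 diff = 19.9 - 15.1 = 4.8 mL/dL
VO2 = CO * (CaO2-CvO2) * 10 dL/L
VO2 = 7.553 * 4.8 * 10
VO2 = 362.5 mL/min


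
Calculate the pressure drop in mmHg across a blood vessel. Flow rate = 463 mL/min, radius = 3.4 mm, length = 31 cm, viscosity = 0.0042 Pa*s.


dP = 8*mu*L*Q / (pi*r^4)
Q = 463 mL/min = 7.71667e-06 m^3/s
dP = 191.454 Pa = 191.454 / 133.322 mmHg = 1.436 mmHg


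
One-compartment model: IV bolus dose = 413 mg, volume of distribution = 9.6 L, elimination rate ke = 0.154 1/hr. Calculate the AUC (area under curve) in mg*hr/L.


C0 = Dose/Vd = 413/9.6 = 43.0208 mg/L
AUC = C0/ke = 43.0208/0.154
AUC = 279.4 mg*hr/L


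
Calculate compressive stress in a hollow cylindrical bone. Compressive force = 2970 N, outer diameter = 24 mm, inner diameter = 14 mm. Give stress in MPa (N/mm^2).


A = pi*(r_o^2 - r_i^2)
r_o = 12 mm, r_i = 7 mm
A = 298.451 mm^2
sigma = F/A = 2970 / 298.451
sigma = 9.951 MPa


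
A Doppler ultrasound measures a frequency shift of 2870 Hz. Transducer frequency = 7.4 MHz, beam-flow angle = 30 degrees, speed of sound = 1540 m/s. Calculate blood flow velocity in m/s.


v = fd * c / (2 * f0 * cos(theta))
v = 2870 * 1540 / (2 * 7.4000e+06 * cos(30))
v = 0.3448 m/s


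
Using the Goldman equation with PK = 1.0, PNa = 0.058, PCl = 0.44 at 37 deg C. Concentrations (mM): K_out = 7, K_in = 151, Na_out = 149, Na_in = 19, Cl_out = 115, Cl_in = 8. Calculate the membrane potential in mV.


Vm = (RT/F)*ln((PK*Ko + PNa*Nao + PCl*Cli)/(PK*Ki + PNa*Nai + PCl*Clo))
Numer = 19.162, Denom = 202.702
Vm = -63.04 mV


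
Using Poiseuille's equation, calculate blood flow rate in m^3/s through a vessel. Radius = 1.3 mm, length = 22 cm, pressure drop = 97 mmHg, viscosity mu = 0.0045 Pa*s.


Q = pi*r^4*dP / (8*mu*L)
r = 0.0013 m, L = 0.22 m
dP = 97 mmHg = 12932.234 Pa
Q = 1.4651e-05 m^3/s


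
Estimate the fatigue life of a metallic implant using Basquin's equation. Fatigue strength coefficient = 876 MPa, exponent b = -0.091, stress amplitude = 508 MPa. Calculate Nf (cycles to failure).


sigma_a = sigma_f' * (2Nf)^b
2Nf = (sigma_a/sigma_f')^(1/b)
2Nf = (508/876)^(1/-0.091)
2Nf = 398.51428
Nf = 199.3


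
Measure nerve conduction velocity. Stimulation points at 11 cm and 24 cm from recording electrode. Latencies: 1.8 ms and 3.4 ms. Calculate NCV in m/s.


Distance = (24 - 11) / 100 = 0.13 m
dt = (3.4 - 1.8) / 1000 = 0.0016 s
NCV = dist / dt = 81.25 m/s


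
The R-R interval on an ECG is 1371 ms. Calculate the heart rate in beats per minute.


HR = 60 / RR_interval(s)
RR = 1371 ms = 1.371 s
HR = 60 / 1.371 = 43.76 bpm


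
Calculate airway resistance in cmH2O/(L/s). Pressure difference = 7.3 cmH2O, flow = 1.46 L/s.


R = dP / flow
R = 7.3 / 1.46
R = 5 cmH2O/(L/s)


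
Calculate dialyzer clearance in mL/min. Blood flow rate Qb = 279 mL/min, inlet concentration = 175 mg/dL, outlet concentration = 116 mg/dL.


K = Qb * (Cb_in - Cb_out) / Cb_in
K = 279 * (175 - 116) / 175
K = 94.06 mL/min


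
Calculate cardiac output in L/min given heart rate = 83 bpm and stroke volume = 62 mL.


CO = HR * SV
CO = 83 * 62 / 1000
CO = 5.146 L/min


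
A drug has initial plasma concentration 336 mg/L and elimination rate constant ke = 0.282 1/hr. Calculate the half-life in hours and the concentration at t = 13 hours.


t_half = ln(2) / ke = 0.693147 / 0.282 = 2.458 hr
C(t) = C0 * exp(-ke*t) = 336 * exp(-0.282*13)
C(13) = 8.594 mg/L


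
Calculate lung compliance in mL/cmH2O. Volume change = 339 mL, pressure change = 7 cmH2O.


C = dV / dP
C = 339 / 7
C = 48.43 mL/cmH2O


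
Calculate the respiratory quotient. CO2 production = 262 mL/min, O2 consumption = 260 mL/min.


RQ = VCO2 / VO2
RQ = 262 / 260
RQ = 1.008


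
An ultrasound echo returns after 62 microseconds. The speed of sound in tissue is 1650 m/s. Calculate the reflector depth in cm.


depth = c * t / 2
t = 62 us = 6.2000e-05 s
depth = 1650 * 6.2000e-05 / 2
depth = 0.05115 m = 5.115 cm


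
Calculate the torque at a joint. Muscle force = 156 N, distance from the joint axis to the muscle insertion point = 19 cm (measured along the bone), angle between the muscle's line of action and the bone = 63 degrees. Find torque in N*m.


Torque = F * d * sin(theta)   (moment arm = d*sin(theta))
d = 19 cm = 0.19 m
Torque = 156 * 0.19 * sin(63)
Torque = 26.41 N*m


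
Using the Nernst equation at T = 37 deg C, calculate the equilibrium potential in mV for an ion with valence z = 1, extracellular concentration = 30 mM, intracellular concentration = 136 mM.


E = (RT/(zF)) * ln(C_out/C_in)
T = 37 + 273.15 = 310.15 K
E = (8.314 * 310.15 / (1 * 96485)) * ln(30/136)
E = -40.39 mV


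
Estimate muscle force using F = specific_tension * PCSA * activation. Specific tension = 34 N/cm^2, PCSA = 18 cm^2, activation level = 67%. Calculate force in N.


F = sigma * PCSA * activation
F = 34 * 18 * 0.67
F = 410 N


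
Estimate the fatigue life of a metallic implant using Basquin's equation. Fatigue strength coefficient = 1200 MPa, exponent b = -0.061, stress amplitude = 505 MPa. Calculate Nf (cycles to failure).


sigma_a = sigma_f' * (2Nf)^b
2Nf = (sigma_a/sigma_f')^(1/b)
2Nf = (505/1200)^(1/-0.061)
2Nf = 1452542.9
Nf = 7.263e+05


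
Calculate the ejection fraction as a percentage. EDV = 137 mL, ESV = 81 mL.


SV = EDV - ESV = 137 - 81 = 56 mL
EF = SV/EDV * 100 = 56/137 * 100
EF = 40.88%


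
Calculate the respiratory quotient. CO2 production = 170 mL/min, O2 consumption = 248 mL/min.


RQ = VCO2 / VO2
RQ = 170 / 248
RQ = 0.6855


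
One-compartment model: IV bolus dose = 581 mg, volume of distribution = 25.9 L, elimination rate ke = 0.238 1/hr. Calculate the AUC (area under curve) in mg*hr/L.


C0 = Dose/Vd = 581/25.9 = 22.4324 mg/L
AUC = C0/ke = 22.4324/0.238
AUC = 94.25 mg*hr/L


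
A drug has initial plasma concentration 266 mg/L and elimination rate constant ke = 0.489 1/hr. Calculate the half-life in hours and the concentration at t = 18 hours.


t_half = ln(2) / ke = 0.693147 / 0.489 = 1.417 hr
C(t) = C0 * exp(-ke*t) = 266 * exp(-0.489*18)
C(18) = 0.04001 mg/L


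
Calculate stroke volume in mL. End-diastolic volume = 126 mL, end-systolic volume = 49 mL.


SV = EDV - ESV
SV = 126 - 49
SV = 77 mL


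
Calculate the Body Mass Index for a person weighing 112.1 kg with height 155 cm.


BMI = weight / height^2
height = 155 cm = 1.55 m
BMI = 112.1 / 1.55^2
BMI = 46.66 kg/m^2


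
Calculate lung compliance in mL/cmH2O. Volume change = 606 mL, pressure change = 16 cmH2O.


C = dV / dP
C = 606 / 16
C = 37.88 mL/cmH2O


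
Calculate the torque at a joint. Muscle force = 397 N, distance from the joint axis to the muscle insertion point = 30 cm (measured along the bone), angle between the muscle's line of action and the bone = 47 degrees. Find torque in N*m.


Torque = F * d * sin(theta)   (moment arm = d*sin(theta))
d = 30 cm = 0.3 m
Torque = 397 * 0.3 * sin(47)
Torque = 87.1 N*m


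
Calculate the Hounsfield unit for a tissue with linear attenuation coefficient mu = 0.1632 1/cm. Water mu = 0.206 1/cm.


HU = ((mu_tissue - mu_water) / mu_water) * 1000
HU = ((0.1632 - 0.206) / 0.206) * 1000
HU = -207.8


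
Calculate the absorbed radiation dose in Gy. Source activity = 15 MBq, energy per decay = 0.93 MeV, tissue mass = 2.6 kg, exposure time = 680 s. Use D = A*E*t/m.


A = 15 MBq = 1.5000e+07 Bq
E = 0.93 MeV = 1.48986e-13 J
D = A*E*t/m = 1.5000e+07*1.48986e-13*680/2.6
D = 5.8448e-04 Gy


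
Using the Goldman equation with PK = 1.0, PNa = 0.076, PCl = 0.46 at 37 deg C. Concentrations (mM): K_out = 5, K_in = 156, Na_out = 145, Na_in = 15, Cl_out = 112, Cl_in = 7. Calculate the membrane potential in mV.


Vm = (RT/F)*ln((PK*Ko + PNa*Nao + PCl*Cli)/(PK*Ki + PNa*Nai + PCl*Clo))
Numer = 19.24, Denom = 208.66
Vm = -63.71 mV


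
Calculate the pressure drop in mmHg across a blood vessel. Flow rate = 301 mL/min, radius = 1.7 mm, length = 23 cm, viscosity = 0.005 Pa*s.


dP = 8*mu*L*Q / (pi*r^4)
Q = 301 mL/min = 5.01667e-06 m^3/s
dP = 1758.97 Pa = 1758.97 / 133.322 mmHg = 13.19 mmHg


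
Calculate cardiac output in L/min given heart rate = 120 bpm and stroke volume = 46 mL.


CO = HR * SV
CO = 120 * 46 / 1000
CO = 5.52 L/min


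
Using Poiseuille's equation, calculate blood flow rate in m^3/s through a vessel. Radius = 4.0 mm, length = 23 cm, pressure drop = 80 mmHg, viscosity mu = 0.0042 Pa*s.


Q = pi*r^4*dP / (8*mu*L)
r = 0.004 m, L = 0.23 m
dP = 80 mmHg = 10665.76 Pa
Q = 0.00111 m^3/s


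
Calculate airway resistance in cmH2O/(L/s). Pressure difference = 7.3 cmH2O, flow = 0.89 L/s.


R = dP / flow
R = 7.3 / 0.89
R = 8.202 cmH2O/(L/s)


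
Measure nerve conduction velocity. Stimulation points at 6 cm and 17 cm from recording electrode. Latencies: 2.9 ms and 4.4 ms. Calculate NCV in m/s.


Distance = (17 - 6) / 100 = 0.11 m
dt = (4.4 - 2.9) / 1000 = 0.0015 s
NCV = dist / dt = 73.33 m/s


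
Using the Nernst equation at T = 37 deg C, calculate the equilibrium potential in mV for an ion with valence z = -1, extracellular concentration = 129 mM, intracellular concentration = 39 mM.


E = (RT/(zF)) * ln(C_out/C_in)
T = 37 + 273.15 = 310.15 K
E = (8.314 * 310.15 / (-1 * 96485)) * ln(129/39)
E = -31.97 mV


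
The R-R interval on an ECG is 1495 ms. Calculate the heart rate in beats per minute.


HR = 60 / RR_interval(s)
RR = 1495 ms = 1.495 s
HR = 60 / 1.495 = 40.13 bpm


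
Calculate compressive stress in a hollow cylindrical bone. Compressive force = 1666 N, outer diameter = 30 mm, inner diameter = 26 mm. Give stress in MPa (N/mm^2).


A = pi*(r_o^2 - r_i^2)
r_o = 15 mm, r_i = 13 mm
A = 175.929 mm^2
sigma = F/A = 1666 / 175.929
sigma = 9.47 MPa


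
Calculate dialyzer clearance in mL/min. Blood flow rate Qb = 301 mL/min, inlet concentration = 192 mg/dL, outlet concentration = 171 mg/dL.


K = Qb * (Cb_in - Cb_out) / Cb_in
K = 301 * (192 - 171) / 192
K = 32.92 mL/min


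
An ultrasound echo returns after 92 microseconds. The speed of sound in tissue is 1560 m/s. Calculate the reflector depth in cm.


depth = c * t / 2
t = 92 us = 9.2000e-05 s
depth = 1560 * 9.2000e-05 / 2
depth = 0.07176 m = 7.176 cm


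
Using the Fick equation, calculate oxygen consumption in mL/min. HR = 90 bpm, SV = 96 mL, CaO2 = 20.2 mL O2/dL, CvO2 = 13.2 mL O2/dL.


CO = HR*SV = 90*96/1000 = 8.64 L/min
a-v O2 diff = 20.2 - 13.2 = 7 mL/dL
VO2 = CO * (CaO2-CvO2) * 10 dL/L
VO2 = 8.64 * 7 * 10
VO2 = 604.8 mL/min


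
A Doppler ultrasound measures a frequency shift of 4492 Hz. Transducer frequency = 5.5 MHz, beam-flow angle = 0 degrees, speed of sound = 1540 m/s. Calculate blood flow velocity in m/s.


v = fd * c / (2 * f0 * cos(theta))
v = 4492 * 1540 / (2 * 5.5000e+06 * cos(0))
v = 0.6289 m/s


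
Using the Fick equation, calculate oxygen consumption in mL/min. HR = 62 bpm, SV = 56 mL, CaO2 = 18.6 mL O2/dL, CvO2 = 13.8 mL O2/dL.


CO = HR*SV = 62*56/1000 = 3.472 L/min
a-v O2 diff = 18.6 - 13.8 = 4.8 mL/dL
VO2 = CO * (CaO2-CvO2) * 10 dL/L
VO2 = 3.472 * 4.8 * 10
VO2 = 166.7 mL/min


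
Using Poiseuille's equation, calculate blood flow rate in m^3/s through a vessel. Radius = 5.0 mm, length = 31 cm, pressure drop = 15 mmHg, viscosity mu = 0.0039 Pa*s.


Q = pi*r^4*dP / (8*mu*L)
r = 0.005 m, L = 0.31 m
dP = 15 mmHg = 1999.83 Pa
Q = 4.0598e-04 m^3/s


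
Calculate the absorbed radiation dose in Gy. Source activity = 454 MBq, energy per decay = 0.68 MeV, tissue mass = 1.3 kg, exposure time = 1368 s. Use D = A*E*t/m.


A = 454 MBq = 4.5400e+08 Bq
E = 0.68 MeV = 1.08936e-13 J
D = A*E*t/m = 4.5400e+08*1.08936e-13*1368/1.3
D = 0.05204 Gy


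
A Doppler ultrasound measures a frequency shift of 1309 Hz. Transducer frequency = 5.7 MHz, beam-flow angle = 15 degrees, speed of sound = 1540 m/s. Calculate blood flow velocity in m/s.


v = fd * c / (2 * f0 * cos(theta))
v = 1309 * 1540 / (2 * 5.7000e+06 * cos(15))
v = 0.1831 m/s


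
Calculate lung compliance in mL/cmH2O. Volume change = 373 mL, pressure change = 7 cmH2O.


C = dV / dP
C = 373 / 7
C = 53.29 mL/cmH2O
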